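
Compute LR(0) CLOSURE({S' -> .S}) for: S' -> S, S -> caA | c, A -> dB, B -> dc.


Start: S' -> .S
For each item with dot before a nonterminal B, add B -> .γ for every B-production
Closure: [S' -> .S, S -> .caA, S -> .c]


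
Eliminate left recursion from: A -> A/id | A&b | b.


Left-recursive alternatives: A/id, A&b; non-recursive: b
Introduce A': A -> bA', A' -> /idA' | &bA' | ε


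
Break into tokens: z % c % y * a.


Scan left to right, longest-match per lexeme
Tokens: ID(z), OP(%), ID(c), OP(%), ID(y), OP(*), ID(a)


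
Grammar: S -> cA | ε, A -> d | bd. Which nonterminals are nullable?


A nonterminal is nullable iff some alternative derives ε (directly, or every symbol in it is nullable)
Nullable: {S}


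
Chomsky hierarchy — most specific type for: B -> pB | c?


Right-linear: every RHS is a terminal or a terminal followed by one nonterminal
Classification: Type 3 (Regular)


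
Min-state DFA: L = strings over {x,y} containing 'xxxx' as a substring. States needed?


KMP-style automaton: 4 progress states + 1 absorbing accept = 5
Minimal DFA: 5 states


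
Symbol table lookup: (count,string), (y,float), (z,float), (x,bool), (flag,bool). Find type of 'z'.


Lookup 'z' → type float


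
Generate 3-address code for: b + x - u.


Break into single-operator statements:
t1 = b + x
t2 = t1 - u


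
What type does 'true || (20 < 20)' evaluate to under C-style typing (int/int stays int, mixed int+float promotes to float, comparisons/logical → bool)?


Operand types: bool || bool
Rule: logical operators take bool operands and yield bool
Result type: bool


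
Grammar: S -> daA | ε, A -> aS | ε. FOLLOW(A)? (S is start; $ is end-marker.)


$ ∈ FOLLOW(S). For each A -> αBβ: add FIRST(β)\{ε} to FOLLOW(B); if β nullable, add FOLLOW(A).
FOLLOW(A) = {$}


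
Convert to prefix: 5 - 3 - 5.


left-to-right (same/higher precedence on left): tree is (- (- 5 3) 5)
Prefix: - - 5 3 5


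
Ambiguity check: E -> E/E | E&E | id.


'id/id&id' has two parse trees (no precedence encoded between / and &)
Ambiguous


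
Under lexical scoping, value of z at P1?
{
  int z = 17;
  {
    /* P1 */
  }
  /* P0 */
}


P1's block does not declare z; resolves to the enclosing declaration at depth 0
z = 17


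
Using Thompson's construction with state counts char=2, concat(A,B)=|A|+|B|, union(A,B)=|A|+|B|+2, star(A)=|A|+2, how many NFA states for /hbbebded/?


Syntax tree has 8 char leaf(s), 0 union(s), 0 star(s)
chars contribute 8×2 = 16; each union adds +2; each star adds +2
Total: 16 + 0 + 0 = 16 states


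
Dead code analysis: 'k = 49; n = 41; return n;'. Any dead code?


k is assigned but never read
Dead: 'k = 49'


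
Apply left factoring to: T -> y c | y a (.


Common prefix: 'y'
Factored: T -> y T', T' -> c | a (


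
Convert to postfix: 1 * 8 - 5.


Left to right (same or higher precedence on left)
Postfix: 1 8 * 5 -


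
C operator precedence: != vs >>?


'>>' is shift (level 8); '!=' is equality (level 6)
Higher level binds tighter
'>>' has higher precedence than '!='


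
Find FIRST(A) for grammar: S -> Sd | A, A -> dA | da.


Per alternative of A: FIRST(dA) = {d}; FIRST(da) = {d}
FIRST(A) = {d}


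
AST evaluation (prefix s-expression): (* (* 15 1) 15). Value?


Evaluate inner: (* 15 1) = 15
Evaluate root: (* 15 15) = 225
Result: 225


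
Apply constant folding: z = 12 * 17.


12 * 17 = 204 at compile time
Optimized: z = 204


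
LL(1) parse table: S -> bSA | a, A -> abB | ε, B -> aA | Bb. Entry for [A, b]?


For [A, b]: ε is nullable and 'b' ∈ FOLLOW(A)
Entry: A -> ε


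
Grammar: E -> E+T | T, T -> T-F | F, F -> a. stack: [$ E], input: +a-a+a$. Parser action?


shift '+' to continue E -> E+T
Action: shift


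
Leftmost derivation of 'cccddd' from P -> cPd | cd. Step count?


Derivation: P => cPd => ccPdd => cccddd
Steps: 3


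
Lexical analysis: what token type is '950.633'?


Pattern: digits with a decimal point
Type: FLOAT_LITERAL


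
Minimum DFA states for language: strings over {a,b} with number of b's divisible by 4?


Track (count of b) mod 4: states 0..3, accept at 0
Minimal DFA: 4 states


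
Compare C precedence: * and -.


'*' is multiplicative (level 10); '-' is additive (level 9)
Higher level binds tighter
'*' has higher precedence than '-'


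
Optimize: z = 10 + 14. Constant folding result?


10 + 14 = 24 at compile time
Optimized: z = 24


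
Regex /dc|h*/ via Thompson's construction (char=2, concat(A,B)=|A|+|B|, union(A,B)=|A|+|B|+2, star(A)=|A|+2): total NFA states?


Syntax tree has 3 char leaf(s), 1 union(s), 1 star(s)
chars contribute 3×2 = 6; each union adds +2; each star adds +2
Total: 6 + 2 + 2 = 10 states


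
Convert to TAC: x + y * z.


Break into single-operator statements:
t1 = y * z
t2 = x + t1


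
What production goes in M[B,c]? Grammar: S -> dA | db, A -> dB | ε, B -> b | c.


For [B, c]: 'c' ∈ FIRST(c)
Entry: B -> c


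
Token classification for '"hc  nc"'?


Pattern: double-quoted sequence
Type: STRING_LITERAL


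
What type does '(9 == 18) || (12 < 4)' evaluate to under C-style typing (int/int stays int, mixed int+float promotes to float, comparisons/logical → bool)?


Operand types: bool || bool
Rule: logical operators take bool operands and yield bool
Result type: bool


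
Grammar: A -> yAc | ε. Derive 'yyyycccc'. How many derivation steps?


Derivation: A => yAc => yyAcc => yyyAccc => yyyyAcccc => yyyycccc
Steps: 5


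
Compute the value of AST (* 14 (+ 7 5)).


Evaluate inner: (+ 7 5) = 12
Evaluate root: (* 14 12) = 168
Result: 168


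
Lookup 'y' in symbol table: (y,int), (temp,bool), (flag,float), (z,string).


Lookup 'y' → type int


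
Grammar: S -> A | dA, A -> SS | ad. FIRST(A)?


Per alternative of A: FIRST(SS) = {a, d}; FIRST(ad) = {a}
FIRST(A) = {a, d}


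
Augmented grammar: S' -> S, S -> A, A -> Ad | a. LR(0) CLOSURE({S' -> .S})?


Start: S' -> .S
For each item with dot before a nonterminal B, add B -> .γ for every B-production
Closure: [S' -> .S, S -> .A, A -> .Ad, A -> .a]


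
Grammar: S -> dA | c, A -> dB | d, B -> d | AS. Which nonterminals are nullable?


A nonterminal is nullable iff some alternative derives ε (directly, or every symbol in it is nullable)
Nullable: {}


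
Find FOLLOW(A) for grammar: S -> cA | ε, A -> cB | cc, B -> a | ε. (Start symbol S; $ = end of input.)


$ ∈ FOLLOW(S). For each A -> αBβ: add FIRST(β)\{ε} to FOLLOW(B); if β nullable, add FOLLOW(A).
FOLLOW(A) = {$}


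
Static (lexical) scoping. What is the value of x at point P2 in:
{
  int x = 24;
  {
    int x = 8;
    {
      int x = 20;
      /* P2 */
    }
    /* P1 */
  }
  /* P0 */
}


x declared in the same block as P2
x = 20


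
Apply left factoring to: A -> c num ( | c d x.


Common prefix: 'c'
Factored: A -> c A', A' -> num ( | d x


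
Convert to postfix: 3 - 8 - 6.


Left to right (same or higher precedence on left)
Postfix: 3 8 - 6 -


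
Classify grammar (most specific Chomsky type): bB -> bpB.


LHS has context (more than one symbol) and |LHS| ≤ |RHS|
Classification: Type 1 (Context-Sensitive)


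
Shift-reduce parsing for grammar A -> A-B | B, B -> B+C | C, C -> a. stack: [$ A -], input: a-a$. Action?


no handle ('A-' is not any RHS); shift 'a'
Action: shift


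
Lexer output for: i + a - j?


Scan left to right, longest-match per lexeme
Tokens: ID(i), OP(+), ID(a), OP(-), ID(j)


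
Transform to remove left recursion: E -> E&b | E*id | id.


Left-recursive alternatives: E&b, E*id; non-recursive: id
Introduce E': E -> idE', E' -> &bE' | *idE' | ε


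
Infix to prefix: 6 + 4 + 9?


left-to-right (same/higher precedence on left): tree is (+ (+ 6 4) 9)
Prefix: + + 6 4 9


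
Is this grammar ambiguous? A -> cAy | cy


balanced c^n…y^n: each string has a unique parse
Unambiguous


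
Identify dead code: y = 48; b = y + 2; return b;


y is read by b's definition; b is returned
No dead code


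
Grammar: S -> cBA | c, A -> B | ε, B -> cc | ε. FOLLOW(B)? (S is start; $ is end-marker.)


$ ∈ FOLLOW(S). For each A -> αBβ: add FIRST(β)\{ε} to FOLLOW(B); if β nullable, add FOLLOW(A).
FOLLOW(B) = {$, c}


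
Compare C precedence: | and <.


'<' is relational (level 7); '|' is bitwise OR (level 3)
Higher level binds tighter
'<' has higher precedence than '|'


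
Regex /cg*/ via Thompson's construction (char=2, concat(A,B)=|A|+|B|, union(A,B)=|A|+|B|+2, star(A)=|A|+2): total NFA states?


Syntax tree has 2 char leaf(s), 0 union(s), 1 star(s)
chars contribute 2×2 = 4; each union adds +2; each star adds +2
Total: 4 + 0 + 2 = 6 states


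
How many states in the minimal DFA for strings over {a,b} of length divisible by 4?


Track length mod 4: states 0..3, accept at 0
Minimal DFA: 4 states


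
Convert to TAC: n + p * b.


Break into single-operator statements:
t1 = p * b
t2 = n + t1


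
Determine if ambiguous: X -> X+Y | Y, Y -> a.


precedence layered via separate nonterminal Y: deterministic
Unambiguous


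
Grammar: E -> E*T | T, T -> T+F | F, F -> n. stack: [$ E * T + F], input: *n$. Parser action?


handle 'T+F' on top
Action: reduce (T -> T+F)


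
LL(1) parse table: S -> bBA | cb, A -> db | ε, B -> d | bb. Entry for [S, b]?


For [S, b]: 'b' ∈ FIRST(bBA)
Entry: S -> bBA


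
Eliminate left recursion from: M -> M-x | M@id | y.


Left-recursive alternatives: M-x, M@id; non-recursive: y
Introduce M': M -> yM', M' -> -xM' | @idM' | ε


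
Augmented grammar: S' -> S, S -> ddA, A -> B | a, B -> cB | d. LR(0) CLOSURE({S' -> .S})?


Start: S' -> .S
For each item with dot before a nonterminal B, add B -> .γ for every B-production
Closure: [S' -> .S, S -> .ddA]


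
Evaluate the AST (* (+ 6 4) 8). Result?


Evaluate inner: (+ 6 4) = 10
Evaluate root: (* 10 8) = 80
Result: 80


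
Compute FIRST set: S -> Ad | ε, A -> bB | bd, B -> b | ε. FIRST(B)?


Per alternative of B: FIRST(b) = {b}; FIRST(ε) = {ε}
FIRST(B) = {b, ε}


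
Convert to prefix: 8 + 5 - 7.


left-to-right (same/higher precedence on left): tree is (- (+ 8 5) 7)
Prefix: - + 8 5 7


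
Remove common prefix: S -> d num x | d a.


Common prefix: 'd'
Factored: S -> d S', S' -> num x | a


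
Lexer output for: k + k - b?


Scan left to right, longest-match per lexeme
Tokens: ID(k), OP(+), ID(k), OP(-), ID(b)


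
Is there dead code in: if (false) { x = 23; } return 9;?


condition is constant false, so the whole block is unreachable
Dead: 'if (false) { x = 23; }'


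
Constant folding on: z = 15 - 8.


15 - 8 = 7 at compile time
Optimized: z = 7


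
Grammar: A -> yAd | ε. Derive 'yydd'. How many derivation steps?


Derivation: A => yAd => yyAdd => yydd
Steps: 3


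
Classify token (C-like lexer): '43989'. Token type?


Pattern: digits only
Type: INTEGER_LITERAL


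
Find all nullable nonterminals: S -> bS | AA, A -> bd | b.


A nonterminal is nullable iff some alternative derives ε (directly, or every symbol in it is nullable)
Nullable: {}


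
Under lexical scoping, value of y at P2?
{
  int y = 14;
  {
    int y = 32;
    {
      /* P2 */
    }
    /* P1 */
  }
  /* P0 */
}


P2's block does not declare y; resolves to the enclosing declaration at depth 1
y = 32


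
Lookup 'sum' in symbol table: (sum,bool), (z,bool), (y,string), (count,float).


Lookup 'sum' → type bool


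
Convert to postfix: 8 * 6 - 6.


Left to right (same or higher precedence on left)
Postfix: 8 6 * 6 -


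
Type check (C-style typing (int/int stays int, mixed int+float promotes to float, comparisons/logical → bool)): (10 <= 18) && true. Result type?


Operand types: bool && bool
Rule: logical operators take bool operands and yield bool
Result type: bool


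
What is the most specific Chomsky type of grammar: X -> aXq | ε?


Single nonterminal LHS, but a^n q^n is not regular
Classification: Type 2 (Context-Free)


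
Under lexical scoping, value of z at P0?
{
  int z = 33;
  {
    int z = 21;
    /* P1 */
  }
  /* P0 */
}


z declared in the same block as P0
z = 33


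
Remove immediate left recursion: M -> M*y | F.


Left-recursive alternatives: M*y; non-recursive: F
Introduce M': M -> FM', M' -> *yM' | ε


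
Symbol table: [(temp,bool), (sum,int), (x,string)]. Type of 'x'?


Lookup 'x' → type string


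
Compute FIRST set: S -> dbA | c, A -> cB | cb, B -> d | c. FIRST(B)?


Per alternative of B: FIRST(d) = {d}; FIRST(c) = {c}
FIRST(B) = {c, d}


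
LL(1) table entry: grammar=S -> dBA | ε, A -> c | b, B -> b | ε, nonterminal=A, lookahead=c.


For [A, c]: 'c' ∈ FIRST(c)
Entry: A -> c


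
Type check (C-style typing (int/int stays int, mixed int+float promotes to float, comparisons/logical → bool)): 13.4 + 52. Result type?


Operand types: float + int
Rule: mixed int/float promotes to float; int/int stays int
Result type: float


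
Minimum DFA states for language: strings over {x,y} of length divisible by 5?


Track length mod 5: states 0..4, accept at 0
Minimal DFA: 5 states


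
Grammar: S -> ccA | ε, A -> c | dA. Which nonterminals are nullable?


A nonterminal is nullable iff some alternative derives ε (directly, or every symbol in it is nullable)
Nullable: {S}


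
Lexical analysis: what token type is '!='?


Pattern: operator symbol
Type: OPERATOR


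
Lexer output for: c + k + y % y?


Scan left to right, longest-match per lexeme
Tokens: ID(c), OP(+), ID(k), OP(+), ID(y), OP(%), ID(y)


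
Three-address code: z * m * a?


Break into single-operator statements:
t1 = z * m
t2 = t1 * a


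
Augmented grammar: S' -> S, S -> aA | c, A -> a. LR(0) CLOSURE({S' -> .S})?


Start: S' -> .S
For each item with dot before a nonterminal B, add B -> .γ for every B-production
Closure: [S' -> .S, S -> .aA, S -> .c]


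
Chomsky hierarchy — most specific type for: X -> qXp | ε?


Single nonterminal LHS, but q^n p^n is not regular
Classification: Type 2 (Context-Free)


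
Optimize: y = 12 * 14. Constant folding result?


12 * 14 = 168 at compile time
Optimized: y = 168


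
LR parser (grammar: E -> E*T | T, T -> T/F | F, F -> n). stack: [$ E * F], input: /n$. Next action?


'F' (not preceded by T/) is the handle for T -> F
Action: reduce (T -> F)


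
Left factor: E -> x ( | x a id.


Common prefix: 'x'
Factored: E -> x E', E' -> ( | a id


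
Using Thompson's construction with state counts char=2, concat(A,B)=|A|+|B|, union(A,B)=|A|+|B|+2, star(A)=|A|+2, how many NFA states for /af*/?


Syntax tree has 2 char leaf(s), 0 union(s), 1 star(s)
chars contribute 2×2 = 4; each union adds +2; each star adds +2
Total: 4 + 0 + 2 = 6 states


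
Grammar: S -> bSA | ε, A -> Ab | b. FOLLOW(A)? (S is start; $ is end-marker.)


$ ∈ FOLLOW(S). For each A -> αBβ: add FIRST(β)\{ε} to FOLLOW(B); if β nullable, add FOLLOW(A).
FOLLOW(A) = {$, b}


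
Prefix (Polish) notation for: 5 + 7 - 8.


left-to-right (same/higher precedence on left): tree is (- (+ 5 7) 8)
Prefix: - + 5 7 8


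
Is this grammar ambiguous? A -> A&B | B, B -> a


precedence layered via separate nonterminal B: deterministic
Unambiguous


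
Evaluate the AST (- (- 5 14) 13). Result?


Evaluate inner: (- 5 14) = -9
Evaluate root: (- -9 13) = -22
Result: -22


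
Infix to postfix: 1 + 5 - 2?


Left to right (same or higher precedence on left)
Postfix: 1 5 + 2 -


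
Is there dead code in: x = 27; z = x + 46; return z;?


x is read by z's definition; z is returned
No dead code


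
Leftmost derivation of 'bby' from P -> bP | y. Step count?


Derivation: P => bP => bbP => bby
Steps: 3


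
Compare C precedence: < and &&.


'<' is relational (level 7); '&&' is logical AND (level 2)
Higher level binds tighter
'<' has higher precedence than '&&'


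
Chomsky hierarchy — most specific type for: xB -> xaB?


LHS has context (more than one symbol) and |LHS| ≤ |RHS|
Classification: Type 1 (Context-Sensitive)


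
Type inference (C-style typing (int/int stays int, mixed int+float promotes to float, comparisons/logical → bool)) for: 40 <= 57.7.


Operand types: int <= float
Rule: comparison yields bool
Result type: bool


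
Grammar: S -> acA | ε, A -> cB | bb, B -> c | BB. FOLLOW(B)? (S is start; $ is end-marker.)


$ ∈ FOLLOW(S). For each A -> αBβ: add FIRST(β)\{ε} to FOLLOW(B); if β nullable, add FOLLOW(A).
FOLLOW(B) = {$, c}


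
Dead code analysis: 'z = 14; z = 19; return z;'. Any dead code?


first assignment to z is overwritten before any read
Dead: 'z = 14'


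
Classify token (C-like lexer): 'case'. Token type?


Pattern: reserved word
Type: KEYWORD


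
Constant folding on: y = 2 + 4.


2 + 4 = 6 at compile time
Optimized: y = 6


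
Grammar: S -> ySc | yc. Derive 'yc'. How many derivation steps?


Derivation: S => yc
Steps: 1


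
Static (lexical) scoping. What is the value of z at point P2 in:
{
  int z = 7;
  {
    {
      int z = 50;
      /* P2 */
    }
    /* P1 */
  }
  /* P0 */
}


z declared in the same block as P2
z = 50


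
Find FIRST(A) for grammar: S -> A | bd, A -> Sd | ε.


Per alternative of A: FIRST(Sd) = {b, d}; FIRST(ε) = {ε}
FIRST(A) = {b, d, ε}


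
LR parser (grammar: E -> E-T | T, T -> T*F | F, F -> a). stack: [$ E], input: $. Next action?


start symbol E on stack, input exhausted
Action: accept


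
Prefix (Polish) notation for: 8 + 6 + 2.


left-to-right (same/higher precedence on left): tree is (+ (+ 8 6) 2)
Prefix: + + 8 6 2


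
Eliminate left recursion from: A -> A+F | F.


Left-recursive alternatives: A+F; non-recursive: F
Introduce A': A -> FA', A' -> +FA' | ε


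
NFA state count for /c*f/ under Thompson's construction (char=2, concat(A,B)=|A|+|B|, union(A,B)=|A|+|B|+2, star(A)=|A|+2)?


Syntax tree has 2 char leaf(s), 0 union(s), 1 star(s)
chars contribute 2×2 = 4; each union adds +2; each star adds +2
Total: 4 + 0 + 2 = 6 states


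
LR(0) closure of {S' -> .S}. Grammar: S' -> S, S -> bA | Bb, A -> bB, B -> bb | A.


Start: S' -> .S
For each item with dot before a nonterminal B, add B -> .γ for every B-production
Closure: [S' -> .S, S -> .bA, S -> .Bb, B -> .bb, B -> .A, A -> .bB]


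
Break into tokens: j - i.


Scan left to right, longest-match per lexeme
Tokens: ID(j), OP(-), ID(i)


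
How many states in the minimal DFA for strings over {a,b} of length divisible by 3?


Track length mod 3: states 0..2, accept at 0
Minimal DFA: 3 states


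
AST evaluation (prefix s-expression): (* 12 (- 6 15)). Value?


Evaluate inner: (- 6 15) = -9
Evaluate root: (* 12 -9) = -108
Result: -108


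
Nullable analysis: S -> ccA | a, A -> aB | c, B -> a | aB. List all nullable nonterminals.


A nonterminal is nullable iff some alternative derives ε (directly, or every symbol in it is nullable)
Nullable: {}


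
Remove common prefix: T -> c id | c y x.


Common prefix: 'c'
Factored: T -> c T', T' -> id | y x


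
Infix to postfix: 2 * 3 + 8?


Left to right (same or higher precedence on left)
Postfix: 2 3 * 8 +


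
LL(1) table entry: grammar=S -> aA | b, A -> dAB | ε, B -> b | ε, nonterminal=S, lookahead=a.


For [S, a]: 'a' ∈ FIRST(aA)
Entry: S -> aA


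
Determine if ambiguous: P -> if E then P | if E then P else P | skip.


dangling else: 'if E then if E then skip else skip' parses two ways
Ambiguous


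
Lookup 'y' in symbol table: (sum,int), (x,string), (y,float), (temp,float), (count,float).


Lookup 'y' → type float


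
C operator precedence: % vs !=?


'%' is multiplicative (level 10); '!=' is equality (level 6)
Higher level binds tighter
'%' has higher precedence than '!='


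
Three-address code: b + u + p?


Break into single-operator statements:
t1 = b + u
t2 = t1 + p


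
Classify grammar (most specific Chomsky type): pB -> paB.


LHS has context (more than one symbol) and |LHS| ≤ |RHS|
Classification: Type 1 (Context-Sensitive)


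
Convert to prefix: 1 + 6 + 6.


left-to-right (same/higher precedence on left): tree is (+ (+ 1 6) 6)
Prefix: + + 1 6 6


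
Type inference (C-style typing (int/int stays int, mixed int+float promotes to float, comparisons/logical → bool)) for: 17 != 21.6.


Operand types: int != float
Rule: comparison yields bool
Result type: bool


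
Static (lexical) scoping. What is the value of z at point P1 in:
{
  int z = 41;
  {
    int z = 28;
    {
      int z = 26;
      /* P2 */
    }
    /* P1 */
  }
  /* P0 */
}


z declared in the same block as P1
z = 28


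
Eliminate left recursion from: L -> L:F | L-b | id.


Left-recursive alternatives: L:F, L-b; non-recursive: id
Introduce L': L -> idL', L' -> :FL' | -bL' | ε


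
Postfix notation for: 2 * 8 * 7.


Left to right (same or higher precedence on left)
Postfix: 2 8 * 7 *


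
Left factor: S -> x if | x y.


Common prefix: 'x'
Factored: S -> x S', S' -> if | y


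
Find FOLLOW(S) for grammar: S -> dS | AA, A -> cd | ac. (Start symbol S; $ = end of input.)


$ ∈ FOLLOW(S). For each A -> αBβ: add FIRST(β)\{ε} to FOLLOW(B); if β nullable, add FOLLOW(A).
FOLLOW(S) = {$}


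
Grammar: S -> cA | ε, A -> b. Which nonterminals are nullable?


A nonterminal is nullable iff some alternative derives ε (directly, or every symbol in it is nullable)
Nullable: {S}


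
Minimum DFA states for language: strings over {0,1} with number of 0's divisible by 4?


Track (count of 0) mod 4: states 0..3, accept at 0
Minimal DFA: 4 states


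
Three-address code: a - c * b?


Break into single-operator statements:
t1 = c * b
t2 = a - t1


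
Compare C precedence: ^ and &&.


'^' is bitwise XOR (level 4); '&&' is logical AND (level 2)
Higher level binds tighter
'^' has higher precedence than '&&'


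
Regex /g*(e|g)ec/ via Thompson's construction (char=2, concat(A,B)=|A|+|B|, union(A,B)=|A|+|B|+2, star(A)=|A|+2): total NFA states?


Syntax tree has 5 char leaf(s), 1 union(s), 1 star(s)
chars contribute 5×2 = 10; each union adds +2; each star adds +2
Total: 10 + 2 + 2 = 14 states


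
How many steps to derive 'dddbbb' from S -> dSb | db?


Derivation: S => dSb => ddSbb => dddbbb
Steps: 3


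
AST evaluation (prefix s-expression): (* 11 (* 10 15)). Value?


Evaluate inner: (* 10 15) = 150
Evaluate root: (* 11 150) = 1650
Result: 1650


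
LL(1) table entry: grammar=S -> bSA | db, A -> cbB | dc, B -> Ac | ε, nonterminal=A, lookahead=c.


For [A, c]: 'c' ∈ FIRST(cbB)
Entry: A -> cbB


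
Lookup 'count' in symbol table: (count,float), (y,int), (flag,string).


Lookup 'count' → type float


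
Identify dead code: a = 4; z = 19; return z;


a is assigned but never read
Dead: 'a = 4'


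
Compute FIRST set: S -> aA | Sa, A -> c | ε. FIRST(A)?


Per alternative of A: FIRST(c) = {c}; FIRST(ε) = {ε}
FIRST(A) = {c, ε}


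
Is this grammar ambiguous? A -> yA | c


right-linear, alternatives start with distinct terminals 'y' vs 'c': unique leftmost derivation
Unambiguous


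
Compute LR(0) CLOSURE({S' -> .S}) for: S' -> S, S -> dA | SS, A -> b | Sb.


Start: S' -> .S
For each item with dot before a nonterminal B, add B -> .γ for every B-production
Closure: [S' -> .S, S -> .dA, S -> .SS]


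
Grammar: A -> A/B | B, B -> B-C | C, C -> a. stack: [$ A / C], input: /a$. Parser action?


'C' (not preceded by B-) is the handle for B -> C
Action: reduce (B -> C)


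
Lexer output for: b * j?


Scan left to right, longest-match per lexeme
Tokens: ID(b), OP(*), ID(j)


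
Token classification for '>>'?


Pattern: operator symbol
Type: OPERATOR


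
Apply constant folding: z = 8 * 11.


8 * 11 = 88 at compile time
Optimized: z = 88


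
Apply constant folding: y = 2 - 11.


2 - 11 = -9 at compile time
Optimized: y = -9


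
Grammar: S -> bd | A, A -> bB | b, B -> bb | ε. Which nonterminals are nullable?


A nonterminal is nullable iff some alternative derives ε (directly, or every symbol in it is nullable)
Nullable: {B}


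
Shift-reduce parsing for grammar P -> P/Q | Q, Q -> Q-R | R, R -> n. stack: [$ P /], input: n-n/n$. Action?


no handle ('P/' is not any RHS); shift 'n'
Action: shift


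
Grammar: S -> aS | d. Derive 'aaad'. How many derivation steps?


Derivation: S => aS => aaS => aaaS => aaad
Steps: 4


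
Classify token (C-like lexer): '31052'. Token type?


Pattern: digits only
Type: INTEGER_LITERAL


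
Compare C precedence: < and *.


'*' is multiplicative (level 10); '<' is relational (level 7)
Higher level binds tighter
'*' has higher precedence than '<'


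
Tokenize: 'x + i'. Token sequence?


Scan left to right, longest-match per lexeme
Tokens: ID(x), OP(+), ID(i)


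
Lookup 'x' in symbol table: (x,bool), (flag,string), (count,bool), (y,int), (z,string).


Lookup 'x' → type bool


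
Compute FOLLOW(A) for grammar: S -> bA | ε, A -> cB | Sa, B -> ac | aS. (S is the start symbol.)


$ ∈ FOLLOW(S). For each A -> αBβ: add FIRST(β)\{ε} to FOLLOW(B); if β nullable, add FOLLOW(A).
FOLLOW(A) = {$, a}


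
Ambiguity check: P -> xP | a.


right-linear, alternatives start with distinct terminals 'x' vs 'a': unique leftmost derivation
Unambiguous


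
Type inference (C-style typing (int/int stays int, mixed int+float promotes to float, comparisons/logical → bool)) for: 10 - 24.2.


Operand types: int - float
Rule: mixed int/float promotes to float; int/int stays int
Result type: float


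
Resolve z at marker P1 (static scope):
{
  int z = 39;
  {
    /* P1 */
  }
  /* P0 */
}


P1's block does not declare z; resolves to the enclosing declaration at depth 0
z = 39


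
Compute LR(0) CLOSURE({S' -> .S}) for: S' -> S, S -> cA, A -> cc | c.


Start: S' -> .S
For each item with dot before a nonterminal B, add B -> .γ for every B-production
Closure: [S' -> .S, S -> .cA]


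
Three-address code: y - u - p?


Break into single-operator statements:
t1 = y - u
t2 = t1 - p


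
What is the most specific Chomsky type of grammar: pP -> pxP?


LHS has context (more than one symbol) and |LHS| ≤ |RHS|
Classification: Type 1 (Context-Sensitive)


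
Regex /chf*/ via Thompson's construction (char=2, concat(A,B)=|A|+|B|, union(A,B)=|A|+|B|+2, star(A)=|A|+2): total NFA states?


Syntax tree has 3 char leaf(s), 0 union(s), 1 star(s)
chars contribute 3×2 = 6; each union adds +2; each star adds +2
Total: 6 + 0 + 2 = 8 states


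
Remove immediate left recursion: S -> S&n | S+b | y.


Left-recursive alternatives: S&n, S+b; non-recursive: y
Introduce S': S -> yS', S' -> &nS' | +bS' | ε


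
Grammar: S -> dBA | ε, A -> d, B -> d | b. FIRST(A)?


Per alternative of A: FIRST(d) = {d}
FIRST(A) = {d}


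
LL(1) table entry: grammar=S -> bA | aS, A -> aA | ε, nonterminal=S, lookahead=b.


For [S, b]: 'b' ∈ FIRST(bA)
Entry: S -> bA


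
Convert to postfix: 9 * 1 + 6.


Left to right (same or higher precedence on left)
Postfix: 9 1 * 6 +


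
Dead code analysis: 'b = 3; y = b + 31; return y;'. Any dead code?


b is read by y's definition; y is returned
No dead code


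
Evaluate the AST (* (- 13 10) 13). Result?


Evaluate inner: (- 13 10) = 3
Evaluate root: (* 3 13) = 39
Result: 39


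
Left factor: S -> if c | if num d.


Common prefix: 'if'
Factored: S -> if S', S' -> c | num d


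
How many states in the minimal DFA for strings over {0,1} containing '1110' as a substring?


KMP-style automaton: 4 progress states + 1 absorbing accept = 5
Minimal DFA: 5 states


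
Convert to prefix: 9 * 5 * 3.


left-to-right (same/higher precedence on left): tree is (* (* 9 5) 3)
Prefix: * * 9 5 3


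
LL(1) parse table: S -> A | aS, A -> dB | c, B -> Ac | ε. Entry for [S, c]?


For [S, c]: 'c' ∈ FIRST(A)
Entry: S -> A


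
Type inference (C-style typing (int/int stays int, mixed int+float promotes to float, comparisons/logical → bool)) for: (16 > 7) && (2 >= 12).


Operand types: bool && bool
Rule: logical operators take bool operands and yield bool
Result type: bool


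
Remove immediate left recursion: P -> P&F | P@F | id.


Left-recursive alternatives: P&F, P@F; non-recursive: id
Introduce P': P -> idP', P' -> &FP' | @FP' | ε


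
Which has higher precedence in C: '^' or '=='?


'==' is equality (level 6); '^' is bitwise XOR (level 4)
Higher level binds tighter
'==' has higher precedence than '^'


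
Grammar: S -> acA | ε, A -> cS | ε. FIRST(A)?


Per alternative of A: FIRST(cS) = {c}; FIRST(ε) = {ε}
FIRST(A) = {c, ε}


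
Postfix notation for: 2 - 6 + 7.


Left to right (same or higher precedence on left)
Postfix: 2 6 - 7 +


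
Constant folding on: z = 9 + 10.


9 + 10 = 19 at compile time
Optimized: z = 19


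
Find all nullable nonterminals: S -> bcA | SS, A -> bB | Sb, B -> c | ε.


A nonterminal is nullable iff some alternative derives ε (directly, or every symbol in it is nullable)
Nullable: {B}


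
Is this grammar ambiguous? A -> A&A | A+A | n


'n&n+n' has two parse trees (no precedence encoded between & and +)
Ambiguous


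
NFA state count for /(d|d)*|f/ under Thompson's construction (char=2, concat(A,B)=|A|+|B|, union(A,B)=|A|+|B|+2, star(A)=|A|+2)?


Syntax tree has 3 char leaf(s), 2 union(s), 1 star(s)
chars contribute 3×2 = 6; each union adds +2; each star adds +2
Total: 6 + 4 + 2 = 12 states


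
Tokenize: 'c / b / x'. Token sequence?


Scan left to right, longest-match per lexeme
Tokens: ID(c), OP(/), ID(b), OP(/), ID(x)


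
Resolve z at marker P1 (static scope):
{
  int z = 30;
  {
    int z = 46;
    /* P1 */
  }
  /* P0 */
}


z declared in the same block as P1
z = 46


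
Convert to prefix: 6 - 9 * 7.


'*' binds tighter: tree is (- 6 (* 9 7))
Prefix: - 6 * 9 7


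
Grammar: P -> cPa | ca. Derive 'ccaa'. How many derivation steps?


Derivation: P => cPa => ccaa
Steps: 2


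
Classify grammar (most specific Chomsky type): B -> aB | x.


Right-linear: every RHS is a terminal or a terminal followed by one nonterminal
Classification: Type 3 (Regular)


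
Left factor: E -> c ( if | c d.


Common prefix: 'c'
Factored: E -> c E', E' -> ( if | d


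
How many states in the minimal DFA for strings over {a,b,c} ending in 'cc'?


Track the longest suffix of input matching a prefix of 'cc': 3 classes (prefixes of length 0..2)
Minimal DFA: 3 states


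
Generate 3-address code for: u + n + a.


Break into single-operator statements:
t1 = u + n
t2 = t1 + a


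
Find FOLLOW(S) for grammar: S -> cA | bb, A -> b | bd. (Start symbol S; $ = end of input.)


$ ∈ FOLLOW(S). For each A -> αBβ: add FIRST(β)\{ε} to FOLLOW(B); if β nullable, add FOLLOW(A).
FOLLOW(S) = {$}


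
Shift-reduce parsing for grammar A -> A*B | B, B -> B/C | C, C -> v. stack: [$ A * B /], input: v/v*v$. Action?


no handle; shift 'v'
Action: shift


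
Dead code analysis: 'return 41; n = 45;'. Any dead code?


statement follows a return and is unreachable
Dead: 'n = 45'


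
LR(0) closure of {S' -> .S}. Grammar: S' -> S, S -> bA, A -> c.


Start: S' -> .S
For each item with dot before a nonterminal B, add B -> .γ for every B-production
Closure: [S' -> .S, S -> .bA]


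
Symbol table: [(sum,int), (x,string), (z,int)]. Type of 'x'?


Lookup 'x' → type string


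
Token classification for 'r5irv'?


Pattern: letter/underscore followed by alphanumerics, not a keyword
Type: IDENTIFIER


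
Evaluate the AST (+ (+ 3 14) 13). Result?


Evaluate inner: (+ 3 14) = 17
Evaluate root: (+ 17 13) = 30
Result: 30


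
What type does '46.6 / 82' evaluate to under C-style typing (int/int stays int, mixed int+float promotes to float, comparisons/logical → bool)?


Operand types: float / int
Rule: mixed int/float promotes to float; int/int stays int
Result type: float


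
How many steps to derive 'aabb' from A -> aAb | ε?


Derivation: A => aAb => aaAbb => aabb
Steps: 3


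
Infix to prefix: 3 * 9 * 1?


left-to-right (same/higher precedence on left): tree is (* (* 3 9) 1)
Prefix: * * 3 9 1


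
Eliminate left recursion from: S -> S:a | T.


Left-recursive alternatives: S:a; non-recursive: T
Introduce S': S -> TS', S' -> :aS' | ε


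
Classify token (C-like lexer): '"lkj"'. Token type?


Pattern: double-quoted sequence
Type: STRING_LITERAL


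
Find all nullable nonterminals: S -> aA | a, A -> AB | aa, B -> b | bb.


A nonterminal is nullable iff some alternative derives ε (directly, or every symbol in it is nullable)
Nullable: {}


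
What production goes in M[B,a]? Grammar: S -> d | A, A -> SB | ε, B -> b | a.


For [B, a]: 'a' ∈ FIRST(a)
Entry: B -> a


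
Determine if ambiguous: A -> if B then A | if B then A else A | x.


dangling else: 'if B then if B then x else x' parses two ways
Ambiguous


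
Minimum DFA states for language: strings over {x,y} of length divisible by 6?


Track length mod 6: states 0..5, accept at 0
Minimal DFA: 6 states


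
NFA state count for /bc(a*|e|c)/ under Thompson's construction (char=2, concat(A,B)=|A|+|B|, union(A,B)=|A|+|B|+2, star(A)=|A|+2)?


Syntax tree has 5 char leaf(s), 2 union(s), 1 star(s)
chars contribute 5×2 = 10; each union adds +2; each star adds +2
Total: 10 + 4 + 2 = 16 states


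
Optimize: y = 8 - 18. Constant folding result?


8 - 18 = -10 at compile time
Optimized: y = -10


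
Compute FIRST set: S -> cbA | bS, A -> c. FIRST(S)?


Per alternative of S: FIRST(cbA) = {c}; FIRST(bS) = {b}
FIRST(S) = {b, c}


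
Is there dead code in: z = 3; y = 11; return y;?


z is assigned but never read
Dead: 'z = 3'


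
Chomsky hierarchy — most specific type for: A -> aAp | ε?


Single nonterminal LHS, but a^n p^n is not regular
Classification: Type 2 (Context-Free)


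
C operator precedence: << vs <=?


'<<' is shift (level 8); '<=' is relational (level 7)
Higher level binds tighter
'<<' has higher precedence than '<='


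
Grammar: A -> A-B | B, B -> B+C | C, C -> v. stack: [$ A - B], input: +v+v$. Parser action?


'+' can extend B; shift to build B -> B+C
Action: shift


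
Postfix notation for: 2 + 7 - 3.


Left to right (same or higher precedence on left)
Postfix: 2 7 + 3 -


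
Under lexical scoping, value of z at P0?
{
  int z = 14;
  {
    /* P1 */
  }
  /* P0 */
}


z declared in the same block as P0
z = 14


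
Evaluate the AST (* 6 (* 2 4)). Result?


Evaluate inner: (* 2 4) = 8
Evaluate root: (* 6 8) = 48
Result: 48


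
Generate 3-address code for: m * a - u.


Break into single-operator statements:
t1 = m * a
t2 = t1 - u


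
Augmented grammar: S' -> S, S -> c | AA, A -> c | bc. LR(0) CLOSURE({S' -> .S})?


Start: S' -> .S
For each item with dot before a nonterminal B, add B -> .γ for every B-production
Closure: [S' -> .S, S -> .c, S -> .AA, A -> .c, A -> .bc]


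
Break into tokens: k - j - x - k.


Scan left to right, longest-match per lexeme
Tokens: ID(k), OP(-), ID(j), OP(-), ID(x), OP(-), ID(k)


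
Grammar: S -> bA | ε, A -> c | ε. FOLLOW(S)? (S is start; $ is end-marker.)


$ ∈ FOLLOW(S). For each A -> αBβ: add FIRST(β)\{ε} to FOLLOW(B); if β nullable, add FOLLOW(A).
FOLLOW(S) = {$}


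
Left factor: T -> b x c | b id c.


Common prefix: 'b'
Factored: T -> b T', T' -> x c | id c


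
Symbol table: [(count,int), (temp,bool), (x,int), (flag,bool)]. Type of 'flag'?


Lookup 'flag' → type bool


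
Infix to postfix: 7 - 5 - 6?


Left to right (same or higher precedence on left)
Postfix: 7 5 - 6 -


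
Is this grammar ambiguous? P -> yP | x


right-linear, alternatives start with distinct terminals 'y' vs 'x': unique leftmost derivation
Unambiguous


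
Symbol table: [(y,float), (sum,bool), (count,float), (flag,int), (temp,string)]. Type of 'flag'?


Lookup 'flag' → type int


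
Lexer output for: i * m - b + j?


Scan left to right, longest-match per lexeme
Tokens: ID(i), OP(*), ID(m), OP(-), ID(b), OP(+), ID(j)


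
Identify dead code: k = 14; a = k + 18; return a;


k is read by a's definition; a is returned
No dead code


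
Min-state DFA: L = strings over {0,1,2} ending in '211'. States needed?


Track the longest suffix of input matching a prefix of '211': 4 classes (prefixes of length 0..3)
Minimal DFA: 4 states


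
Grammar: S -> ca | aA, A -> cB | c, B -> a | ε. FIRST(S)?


Per alternative of S: FIRST(ca) = {c}; FIRST(aA) = {a}
FIRST(S) = {a, c}


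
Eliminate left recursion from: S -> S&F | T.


Left-recursive alternatives: S&F; non-recursive: T
Introduce S': S -> TS', S' -> &FS' | ε


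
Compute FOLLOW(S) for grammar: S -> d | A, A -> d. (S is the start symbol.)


$ ∈ FOLLOW(S). For each A -> αBβ: add FIRST(β)\{ε} to FOLLOW(B); if β nullable, add FOLLOW(A).
FOLLOW(S) = {$}


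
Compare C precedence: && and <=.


'<=' is relational (level 7); '&&' is logical AND (level 2)
Higher level binds tighter
'<=' has higher precedence than '&&'


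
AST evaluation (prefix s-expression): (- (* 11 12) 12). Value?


Evaluate inner: (* 11 12) = 132
Evaluate root: (- 132 12) = 120
Result: 120


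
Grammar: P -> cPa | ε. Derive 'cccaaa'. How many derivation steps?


Derivation: P => cPa => ccPaa => cccPaaa => cccaaa
Steps: 4


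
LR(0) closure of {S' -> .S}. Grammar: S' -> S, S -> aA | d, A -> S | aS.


Start: S' -> .S
For each item with dot before a nonterminal B, add B -> .γ for every B-production
Closure: [S' -> .S, S -> .aA, S -> .d]


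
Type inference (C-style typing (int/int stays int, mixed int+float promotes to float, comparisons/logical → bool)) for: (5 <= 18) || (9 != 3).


Operand types: bool || bool
Rule: logical operators take bool operands and yield bool
Result type: bool


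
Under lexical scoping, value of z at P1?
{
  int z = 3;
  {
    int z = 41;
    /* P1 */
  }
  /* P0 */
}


z declared in the same block as P1
z = 41


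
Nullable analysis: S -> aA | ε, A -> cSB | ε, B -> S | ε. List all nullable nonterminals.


A nonterminal is nullable iff some alternative derives ε (directly, or every symbol in it is nullable)
Nullable: {A, B, S}


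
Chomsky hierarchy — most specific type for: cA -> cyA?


LHS has context (more than one symbol) and |LHS| ≤ |RHS|
Classification: Type 1 (Context-Sensitive)


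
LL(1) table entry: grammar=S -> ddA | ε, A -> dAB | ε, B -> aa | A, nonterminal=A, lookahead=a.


For [A, a]: ε is nullable and 'a' ∈ FOLLOW(A)
Entry: A -> ε


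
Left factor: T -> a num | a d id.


Common prefix: 'a'
Factored: T -> a T', T' -> num | d id


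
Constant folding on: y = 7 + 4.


7 + 4 = 11 at compile time
Optimized: y = 11


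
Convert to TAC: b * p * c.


Break into single-operator statements:
t1 = b * p
t2 = t1 * c


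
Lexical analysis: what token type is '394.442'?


Pattern: digits with a decimal point
Type: FLOAT_LITERAL
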